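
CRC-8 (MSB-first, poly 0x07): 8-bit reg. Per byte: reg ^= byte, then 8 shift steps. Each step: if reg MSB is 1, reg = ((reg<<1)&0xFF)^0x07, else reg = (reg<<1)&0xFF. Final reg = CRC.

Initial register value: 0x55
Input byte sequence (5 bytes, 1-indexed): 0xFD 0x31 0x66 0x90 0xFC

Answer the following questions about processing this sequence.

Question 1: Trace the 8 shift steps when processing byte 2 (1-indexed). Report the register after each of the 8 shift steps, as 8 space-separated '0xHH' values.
After byte 1 (0xFD): reg=0x51
Register before byte 2: 0x51
After XOR with byte 0x31: 0x60

Answer: 0xC0 0x87 0x09 0x12 0x24 0x48 0x90 0x27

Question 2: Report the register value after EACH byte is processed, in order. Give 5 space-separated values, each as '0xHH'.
0x51 0x27 0xC0 0xB7 0xF6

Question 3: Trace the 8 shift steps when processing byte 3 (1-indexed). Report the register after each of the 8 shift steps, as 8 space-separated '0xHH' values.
After byte 1 (0xFD): reg=0x51
After byte 2 (0x31): reg=0x27
Register before byte 3: 0x27
After XOR with byte 0x66: 0x41

Answer: 0x82 0x03 0x06 0x0C 0x18 0x30 0x60 0xC0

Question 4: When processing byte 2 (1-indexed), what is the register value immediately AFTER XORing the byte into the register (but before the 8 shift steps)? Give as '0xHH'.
Answer: 0x60

Derivation:
Register before byte 2: 0x51
Byte 2: 0x31
0x51 XOR 0x31 = 0x60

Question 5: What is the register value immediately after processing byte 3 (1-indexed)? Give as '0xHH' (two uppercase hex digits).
Answer: 0xC0

Derivation:
After byte 1 (0xFD): reg=0x51
After byte 2 (0x31): reg=0x27
After byte 3 (0x66): reg=0xC0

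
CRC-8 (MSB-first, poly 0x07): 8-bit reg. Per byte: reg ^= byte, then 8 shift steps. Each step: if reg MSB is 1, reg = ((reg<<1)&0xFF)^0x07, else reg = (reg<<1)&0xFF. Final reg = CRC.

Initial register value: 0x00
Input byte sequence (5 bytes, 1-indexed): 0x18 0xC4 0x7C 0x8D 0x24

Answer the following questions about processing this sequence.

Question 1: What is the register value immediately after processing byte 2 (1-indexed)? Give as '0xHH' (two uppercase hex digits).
After byte 1 (0x18): reg=0x48
After byte 2 (0xC4): reg=0xAD

Answer: 0xAD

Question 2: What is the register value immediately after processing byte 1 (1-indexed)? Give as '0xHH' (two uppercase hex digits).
After byte 1 (0x18): reg=0x48

Answer: 0x48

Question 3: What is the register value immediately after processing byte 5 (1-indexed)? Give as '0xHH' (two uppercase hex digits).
After byte 1 (0x18): reg=0x48
After byte 2 (0xC4): reg=0xAD
After byte 3 (0x7C): reg=0x39
After byte 4 (0x8D): reg=0x05
After byte 5 (0x24): reg=0xE7

Answer: 0xE7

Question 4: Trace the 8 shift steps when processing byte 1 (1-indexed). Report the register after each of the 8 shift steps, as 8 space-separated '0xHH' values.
Answer: 0x30 0x60 0xC0 0x87 0x09 0x12 0x24 0x48

Derivation:
Register before byte 1: 0x00
After XOR with byte 0x18: 0x18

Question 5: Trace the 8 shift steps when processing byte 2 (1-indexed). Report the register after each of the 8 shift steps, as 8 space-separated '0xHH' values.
Answer: 0x1F 0x3E 0x7C 0xF8 0xF7 0xE9 0xD5 0xAD

Derivation:
After byte 1 (0x18): reg=0x48
Register before byte 2: 0x48
After XOR with byte 0xC4: 0x8C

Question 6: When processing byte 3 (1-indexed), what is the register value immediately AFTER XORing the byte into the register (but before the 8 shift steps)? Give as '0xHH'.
Answer: 0xD1

Derivation:
Register before byte 3: 0xAD
Byte 3: 0x7C
0xAD XOR 0x7C = 0xD1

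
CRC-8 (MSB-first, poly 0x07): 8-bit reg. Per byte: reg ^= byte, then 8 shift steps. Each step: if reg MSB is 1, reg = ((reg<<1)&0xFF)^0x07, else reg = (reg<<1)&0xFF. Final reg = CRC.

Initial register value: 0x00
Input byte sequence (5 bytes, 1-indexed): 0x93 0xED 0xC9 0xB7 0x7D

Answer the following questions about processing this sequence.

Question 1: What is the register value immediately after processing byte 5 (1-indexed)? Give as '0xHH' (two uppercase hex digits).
Answer: 0x7E

Derivation:
After byte 1 (0x93): reg=0xF0
After byte 2 (0xED): reg=0x53
After byte 3 (0xC9): reg=0xCF
After byte 4 (0xB7): reg=0x6F
After byte 5 (0x7D): reg=0x7E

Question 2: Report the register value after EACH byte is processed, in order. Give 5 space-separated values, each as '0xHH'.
0xF0 0x53 0xCF 0x6F 0x7E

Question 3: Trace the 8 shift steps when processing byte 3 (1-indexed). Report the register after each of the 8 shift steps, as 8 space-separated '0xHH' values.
After byte 1 (0x93): reg=0xF0
After byte 2 (0xED): reg=0x53
Register before byte 3: 0x53
After XOR with byte 0xC9: 0x9A

Answer: 0x33 0x66 0xCC 0x9F 0x39 0x72 0xE4 0xCF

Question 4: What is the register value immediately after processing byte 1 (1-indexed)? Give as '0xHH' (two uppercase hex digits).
After byte 1 (0x93): reg=0xF0

Answer: 0xF0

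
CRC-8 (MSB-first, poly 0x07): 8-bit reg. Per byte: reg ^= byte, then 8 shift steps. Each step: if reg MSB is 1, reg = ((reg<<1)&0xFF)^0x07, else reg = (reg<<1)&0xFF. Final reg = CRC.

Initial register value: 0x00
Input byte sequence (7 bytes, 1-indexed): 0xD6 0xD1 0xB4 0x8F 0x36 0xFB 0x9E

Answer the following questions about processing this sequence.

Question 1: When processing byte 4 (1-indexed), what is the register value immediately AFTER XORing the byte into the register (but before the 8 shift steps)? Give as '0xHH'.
Answer: 0x77

Derivation:
Register before byte 4: 0xF8
Byte 4: 0x8F
0xF8 XOR 0x8F = 0x77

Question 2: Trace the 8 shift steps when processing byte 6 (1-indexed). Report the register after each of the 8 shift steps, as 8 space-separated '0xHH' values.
Answer: 0x67 0xCE 0x9B 0x31 0x62 0xC4 0x8F 0x19

Derivation:
After byte 1 (0xD6): reg=0x2C
After byte 2 (0xD1): reg=0xFD
After byte 3 (0xB4): reg=0xF8
After byte 4 (0x8F): reg=0x42
After byte 5 (0x36): reg=0x4B
Register before byte 6: 0x4B
After XOR with byte 0xFB: 0xB0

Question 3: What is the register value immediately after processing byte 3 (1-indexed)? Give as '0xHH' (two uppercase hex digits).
After byte 1 (0xD6): reg=0x2C
After byte 2 (0xD1): reg=0xFD
After byte 3 (0xB4): reg=0xF8

Answer: 0xF8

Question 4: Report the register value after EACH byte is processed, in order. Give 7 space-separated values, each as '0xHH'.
0x2C 0xFD 0xF8 0x42 0x4B 0x19 0x9C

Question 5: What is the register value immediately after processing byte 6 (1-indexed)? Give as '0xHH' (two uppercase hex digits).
Answer: 0x19

Derivation:
After byte 1 (0xD6): reg=0x2C
After byte 2 (0xD1): reg=0xFD
After byte 3 (0xB4): reg=0xF8
After byte 4 (0x8F): reg=0x42
After byte 5 (0x36): reg=0x4B
After byte 6 (0xFB): reg=0x19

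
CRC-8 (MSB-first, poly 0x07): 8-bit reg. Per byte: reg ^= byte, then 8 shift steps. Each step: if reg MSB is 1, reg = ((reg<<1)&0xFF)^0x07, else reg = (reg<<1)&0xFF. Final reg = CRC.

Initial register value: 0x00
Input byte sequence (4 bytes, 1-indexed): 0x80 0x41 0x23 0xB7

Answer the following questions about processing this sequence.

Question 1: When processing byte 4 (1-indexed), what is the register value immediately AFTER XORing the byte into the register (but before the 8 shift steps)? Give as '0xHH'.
Register before byte 4: 0xAC
Byte 4: 0xB7
0xAC XOR 0xB7 = 0x1B

Answer: 0x1B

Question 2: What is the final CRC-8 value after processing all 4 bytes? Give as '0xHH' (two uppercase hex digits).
After byte 1 (0x80): reg=0x89
After byte 2 (0x41): reg=0x76
After byte 3 (0x23): reg=0xAC
After byte 4 (0xB7): reg=0x41

Answer: 0x41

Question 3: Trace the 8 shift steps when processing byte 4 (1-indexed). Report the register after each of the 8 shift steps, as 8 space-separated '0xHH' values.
After byte 1 (0x80): reg=0x89
After byte 2 (0x41): reg=0x76
After byte 3 (0x23): reg=0xAC
Register before byte 4: 0xAC
After XOR with byte 0xB7: 0x1B

Answer: 0x36 0x6C 0xD8 0xB7 0x69 0xD2 0xA3 0x41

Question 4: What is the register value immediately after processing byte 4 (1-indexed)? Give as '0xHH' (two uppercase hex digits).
After byte 1 (0x80): reg=0x89
After byte 2 (0x41): reg=0x76
After byte 3 (0x23): reg=0xAC
After byte 4 (0xB7): reg=0x41

Answer: 0x41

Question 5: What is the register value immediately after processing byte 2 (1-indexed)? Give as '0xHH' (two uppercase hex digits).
Answer: 0x76

Derivation:
After byte 1 (0x80): reg=0x89
After byte 2 (0x41): reg=0x76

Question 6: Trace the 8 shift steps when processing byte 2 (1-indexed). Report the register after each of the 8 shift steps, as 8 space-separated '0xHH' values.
Answer: 0x97 0x29 0x52 0xA4 0x4F 0x9E 0x3B 0x76

Derivation:
After byte 1 (0x80): reg=0x89
Register before byte 2: 0x89
After XOR with byte 0x41: 0xC8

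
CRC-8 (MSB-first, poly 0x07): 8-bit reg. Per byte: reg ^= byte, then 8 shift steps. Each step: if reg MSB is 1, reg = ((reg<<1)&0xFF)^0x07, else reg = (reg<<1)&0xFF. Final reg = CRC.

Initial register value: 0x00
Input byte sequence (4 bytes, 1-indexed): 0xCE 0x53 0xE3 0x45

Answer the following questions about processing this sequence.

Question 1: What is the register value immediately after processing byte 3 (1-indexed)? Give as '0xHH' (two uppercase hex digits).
After byte 1 (0xCE): reg=0x64
After byte 2 (0x53): reg=0x85
After byte 3 (0xE3): reg=0x35

Answer: 0x35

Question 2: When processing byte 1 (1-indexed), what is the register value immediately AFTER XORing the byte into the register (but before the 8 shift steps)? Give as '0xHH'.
Register before byte 1: 0x00
Byte 1: 0xCE
0x00 XOR 0xCE = 0xCE

Answer: 0xCE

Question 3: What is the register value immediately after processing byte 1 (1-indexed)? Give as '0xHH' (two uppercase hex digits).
Answer: 0x64

Derivation:
After byte 1 (0xCE): reg=0x64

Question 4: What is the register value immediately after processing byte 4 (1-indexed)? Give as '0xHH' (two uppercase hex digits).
After byte 1 (0xCE): reg=0x64
After byte 2 (0x53): reg=0x85
After byte 3 (0xE3): reg=0x35
After byte 4 (0x45): reg=0x57

Answer: 0x57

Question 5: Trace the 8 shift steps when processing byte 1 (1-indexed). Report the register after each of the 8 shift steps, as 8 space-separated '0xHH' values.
Register before byte 1: 0x00
After XOR with byte 0xCE: 0xCE

Answer: 0x9B 0x31 0x62 0xC4 0x8F 0x19 0x32 0x64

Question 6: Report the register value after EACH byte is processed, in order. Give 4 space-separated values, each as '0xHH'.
0x64 0x85 0x35 0x57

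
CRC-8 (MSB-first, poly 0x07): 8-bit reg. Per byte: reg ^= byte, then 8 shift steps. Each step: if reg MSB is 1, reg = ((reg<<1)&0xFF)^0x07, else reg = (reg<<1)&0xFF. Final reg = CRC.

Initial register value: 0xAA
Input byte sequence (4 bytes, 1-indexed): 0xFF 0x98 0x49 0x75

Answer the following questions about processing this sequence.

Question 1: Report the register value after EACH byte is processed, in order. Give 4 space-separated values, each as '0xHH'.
0xAC 0x8C 0x55 0xE0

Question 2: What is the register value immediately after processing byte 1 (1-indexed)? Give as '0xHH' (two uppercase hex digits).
Answer: 0xAC

Derivation:
After byte 1 (0xFF): reg=0xAC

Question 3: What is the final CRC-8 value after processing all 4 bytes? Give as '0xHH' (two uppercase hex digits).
Answer: 0xE0

Derivation:
After byte 1 (0xFF): reg=0xAC
After byte 2 (0x98): reg=0x8C
After byte 3 (0x49): reg=0x55
After byte 4 (0x75): reg=0xE0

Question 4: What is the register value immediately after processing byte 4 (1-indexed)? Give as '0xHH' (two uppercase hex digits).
After byte 1 (0xFF): reg=0xAC
After byte 2 (0x98): reg=0x8C
After byte 3 (0x49): reg=0x55
After byte 4 (0x75): reg=0xE0

Answer: 0xE0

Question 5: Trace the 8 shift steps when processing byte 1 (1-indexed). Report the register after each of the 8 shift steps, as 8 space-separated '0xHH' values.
Answer: 0xAA 0x53 0xA6 0x4B 0x96 0x2B 0x56 0xAC

Derivation:
Register before byte 1: 0xAA
After XOR with byte 0xFF: 0x55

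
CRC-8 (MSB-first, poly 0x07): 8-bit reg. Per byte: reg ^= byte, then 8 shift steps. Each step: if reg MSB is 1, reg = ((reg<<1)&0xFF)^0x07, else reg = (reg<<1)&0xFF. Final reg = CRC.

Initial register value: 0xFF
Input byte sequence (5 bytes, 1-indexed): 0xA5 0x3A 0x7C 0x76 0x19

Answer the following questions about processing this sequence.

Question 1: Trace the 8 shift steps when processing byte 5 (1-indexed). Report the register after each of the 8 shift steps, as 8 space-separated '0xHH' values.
After byte 1 (0xA5): reg=0x81
After byte 2 (0x3A): reg=0x28
After byte 3 (0x7C): reg=0xAB
After byte 4 (0x76): reg=0x1D
Register before byte 5: 0x1D
After XOR with byte 0x19: 0x04

Answer: 0x08 0x10 0x20 0x40 0x80 0x07 0x0E 0x1C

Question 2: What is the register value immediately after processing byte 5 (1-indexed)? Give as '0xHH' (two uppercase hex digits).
After byte 1 (0xA5): reg=0x81
After byte 2 (0x3A): reg=0x28
After byte 3 (0x7C): reg=0xAB
After byte 4 (0x76): reg=0x1D
After byte 5 (0x19): reg=0x1C

Answer: 0x1C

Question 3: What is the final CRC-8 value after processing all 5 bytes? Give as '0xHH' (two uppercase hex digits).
Answer: 0x1C

Derivation:
After byte 1 (0xA5): reg=0x81
After byte 2 (0x3A): reg=0x28
After byte 3 (0x7C): reg=0xAB
After byte 4 (0x76): reg=0x1D
After byte 5 (0x19): reg=0x1C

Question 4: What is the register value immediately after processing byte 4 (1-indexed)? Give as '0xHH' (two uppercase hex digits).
Answer: 0x1D

Derivation:
After byte 1 (0xA5): reg=0x81
After byte 2 (0x3A): reg=0x28
After byte 3 (0x7C): reg=0xAB
After byte 4 (0x76): reg=0x1D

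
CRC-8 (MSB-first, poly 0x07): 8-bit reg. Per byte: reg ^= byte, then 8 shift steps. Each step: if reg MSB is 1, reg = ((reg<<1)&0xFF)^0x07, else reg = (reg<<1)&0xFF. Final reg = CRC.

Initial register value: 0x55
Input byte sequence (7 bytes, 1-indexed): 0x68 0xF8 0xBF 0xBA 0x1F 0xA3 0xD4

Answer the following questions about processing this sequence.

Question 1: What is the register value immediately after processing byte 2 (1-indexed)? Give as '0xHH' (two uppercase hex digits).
Answer: 0xF6

Derivation:
After byte 1 (0x68): reg=0xB3
After byte 2 (0xF8): reg=0xF6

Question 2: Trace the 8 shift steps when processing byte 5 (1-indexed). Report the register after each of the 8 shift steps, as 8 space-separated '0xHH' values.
Answer: 0xAB 0x51 0xA2 0x43 0x86 0x0B 0x16 0x2C

Derivation:
After byte 1 (0x68): reg=0xB3
After byte 2 (0xF8): reg=0xF6
After byte 3 (0xBF): reg=0xF8
After byte 4 (0xBA): reg=0xC9
Register before byte 5: 0xC9
After XOR with byte 0x1F: 0xD6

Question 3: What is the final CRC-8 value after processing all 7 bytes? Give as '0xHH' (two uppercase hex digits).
Answer: 0x57

Derivation:
After byte 1 (0x68): reg=0xB3
After byte 2 (0xF8): reg=0xF6
After byte 3 (0xBF): reg=0xF8
After byte 4 (0xBA): reg=0xC9
After byte 5 (0x1F): reg=0x2C
After byte 6 (0xA3): reg=0xA4
After byte 7 (0xD4): reg=0x57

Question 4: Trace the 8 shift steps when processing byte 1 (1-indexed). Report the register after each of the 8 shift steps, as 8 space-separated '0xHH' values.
Register before byte 1: 0x55
After XOR with byte 0x68: 0x3D

Answer: 0x7A 0xF4 0xEF 0xD9 0xB5 0x6D 0xDA 0xB3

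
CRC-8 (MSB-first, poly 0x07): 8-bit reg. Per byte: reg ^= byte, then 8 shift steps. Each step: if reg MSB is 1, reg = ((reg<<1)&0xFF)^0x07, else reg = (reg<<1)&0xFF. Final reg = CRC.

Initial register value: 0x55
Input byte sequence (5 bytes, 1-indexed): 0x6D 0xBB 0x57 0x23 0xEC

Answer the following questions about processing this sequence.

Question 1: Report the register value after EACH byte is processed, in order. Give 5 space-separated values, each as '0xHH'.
0xA8 0x79 0xCA 0x91 0x74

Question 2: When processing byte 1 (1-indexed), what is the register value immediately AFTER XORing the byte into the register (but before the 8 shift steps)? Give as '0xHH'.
Register before byte 1: 0x55
Byte 1: 0x6D
0x55 XOR 0x6D = 0x38

Answer: 0x38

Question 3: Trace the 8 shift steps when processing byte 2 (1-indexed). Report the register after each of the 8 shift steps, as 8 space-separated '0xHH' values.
After byte 1 (0x6D): reg=0xA8
Register before byte 2: 0xA8
After XOR with byte 0xBB: 0x13

Answer: 0x26 0x4C 0x98 0x37 0x6E 0xDC 0xBF 0x79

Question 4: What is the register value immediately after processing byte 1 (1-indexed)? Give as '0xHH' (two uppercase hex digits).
After byte 1 (0x6D): reg=0xA8

Answer: 0xA8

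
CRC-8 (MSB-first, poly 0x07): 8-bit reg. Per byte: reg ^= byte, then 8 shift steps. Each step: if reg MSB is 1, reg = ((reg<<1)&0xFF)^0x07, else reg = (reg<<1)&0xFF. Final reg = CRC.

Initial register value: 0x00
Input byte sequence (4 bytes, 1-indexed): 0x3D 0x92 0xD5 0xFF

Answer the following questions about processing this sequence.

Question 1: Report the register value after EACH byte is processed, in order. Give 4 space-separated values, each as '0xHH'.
0xB3 0xE7 0x9E 0x20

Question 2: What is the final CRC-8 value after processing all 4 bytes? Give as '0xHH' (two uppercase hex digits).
After byte 1 (0x3D): reg=0xB3
After byte 2 (0x92): reg=0xE7
After byte 3 (0xD5): reg=0x9E
After byte 4 (0xFF): reg=0x20

Answer: 0x20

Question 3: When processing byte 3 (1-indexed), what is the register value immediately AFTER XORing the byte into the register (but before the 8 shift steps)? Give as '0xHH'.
Register before byte 3: 0xE7
Byte 3: 0xD5
0xE7 XOR 0xD5 = 0x32

Answer: 0x32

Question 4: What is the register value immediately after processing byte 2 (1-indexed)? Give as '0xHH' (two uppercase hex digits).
After byte 1 (0x3D): reg=0xB3
After byte 2 (0x92): reg=0xE7

Answer: 0xE7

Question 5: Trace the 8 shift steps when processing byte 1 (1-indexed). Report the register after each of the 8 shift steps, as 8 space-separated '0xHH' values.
Register before byte 1: 0x00
After XOR with byte 0x3D: 0x3D

Answer: 0x7A 0xF4 0xEF 0xD9 0xB5 0x6D 0xDA 0xB3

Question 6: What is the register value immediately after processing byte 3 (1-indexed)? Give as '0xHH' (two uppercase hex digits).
Answer: 0x9E

Derivation:
After byte 1 (0x3D): reg=0xB3
After byte 2 (0x92): reg=0xE7
After byte 3 (0xD5): reg=0x9E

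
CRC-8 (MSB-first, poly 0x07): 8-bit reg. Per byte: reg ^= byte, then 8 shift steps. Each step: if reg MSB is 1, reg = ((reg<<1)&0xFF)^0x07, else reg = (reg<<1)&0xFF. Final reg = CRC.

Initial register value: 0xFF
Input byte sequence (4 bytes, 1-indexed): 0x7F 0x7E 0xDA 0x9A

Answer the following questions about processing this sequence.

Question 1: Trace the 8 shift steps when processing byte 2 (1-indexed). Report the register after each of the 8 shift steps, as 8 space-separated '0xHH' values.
After byte 1 (0x7F): reg=0x89
Register before byte 2: 0x89
After XOR with byte 0x7E: 0xF7

Answer: 0xE9 0xD5 0xAD 0x5D 0xBA 0x73 0xE6 0xCB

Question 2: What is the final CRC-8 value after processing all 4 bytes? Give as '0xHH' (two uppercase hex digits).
After byte 1 (0x7F): reg=0x89
After byte 2 (0x7E): reg=0xCB
After byte 3 (0xDA): reg=0x77
After byte 4 (0x9A): reg=0x8D

Answer: 0x8D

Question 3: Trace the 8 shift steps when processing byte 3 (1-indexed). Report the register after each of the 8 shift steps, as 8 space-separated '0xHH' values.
Answer: 0x22 0x44 0x88 0x17 0x2E 0x5C 0xB8 0x77

Derivation:
After byte 1 (0x7F): reg=0x89
After byte 2 (0x7E): reg=0xCB
Register before byte 3: 0xCB
After XOR with byte 0xDA: 0x11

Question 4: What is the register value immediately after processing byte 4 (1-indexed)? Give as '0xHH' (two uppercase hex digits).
Answer: 0x8D

Derivation:
After byte 1 (0x7F): reg=0x89
After byte 2 (0x7E): reg=0xCB
After byte 3 (0xDA): reg=0x77
After byte 4 (0x9A): reg=0x8D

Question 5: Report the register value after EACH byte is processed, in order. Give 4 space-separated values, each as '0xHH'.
0x89 0xCB 0x77 0x8D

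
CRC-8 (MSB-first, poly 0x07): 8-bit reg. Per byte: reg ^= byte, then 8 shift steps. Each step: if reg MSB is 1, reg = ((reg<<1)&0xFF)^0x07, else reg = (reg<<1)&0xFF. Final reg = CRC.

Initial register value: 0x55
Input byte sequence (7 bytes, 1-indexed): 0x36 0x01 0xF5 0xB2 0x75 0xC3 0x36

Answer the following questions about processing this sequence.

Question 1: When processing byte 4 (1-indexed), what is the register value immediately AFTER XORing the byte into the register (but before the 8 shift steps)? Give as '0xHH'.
Register before byte 4: 0xA8
Byte 4: 0xB2
0xA8 XOR 0xB2 = 0x1A

Answer: 0x1A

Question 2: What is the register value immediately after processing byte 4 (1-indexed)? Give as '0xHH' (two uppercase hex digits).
Answer: 0x46

Derivation:
After byte 1 (0x36): reg=0x2E
After byte 2 (0x01): reg=0xCD
After byte 3 (0xF5): reg=0xA8
After byte 4 (0xB2): reg=0x46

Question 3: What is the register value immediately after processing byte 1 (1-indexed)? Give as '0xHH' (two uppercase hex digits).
After byte 1 (0x36): reg=0x2E

Answer: 0x2E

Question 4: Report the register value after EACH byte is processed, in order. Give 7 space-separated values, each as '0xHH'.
0x2E 0xCD 0xA8 0x46 0x99 0x81 0x0C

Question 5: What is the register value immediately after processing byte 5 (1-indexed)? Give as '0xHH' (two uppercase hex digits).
After byte 1 (0x36): reg=0x2E
After byte 2 (0x01): reg=0xCD
After byte 3 (0xF5): reg=0xA8
After byte 4 (0xB2): reg=0x46
After byte 5 (0x75): reg=0x99

Answer: 0x99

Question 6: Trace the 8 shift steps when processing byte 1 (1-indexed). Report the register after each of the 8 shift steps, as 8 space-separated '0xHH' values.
Answer: 0xC6 0x8B 0x11 0x22 0x44 0x88 0x17 0x2E

Derivation:
Register before byte 1: 0x55
After XOR with byte 0x36: 0x63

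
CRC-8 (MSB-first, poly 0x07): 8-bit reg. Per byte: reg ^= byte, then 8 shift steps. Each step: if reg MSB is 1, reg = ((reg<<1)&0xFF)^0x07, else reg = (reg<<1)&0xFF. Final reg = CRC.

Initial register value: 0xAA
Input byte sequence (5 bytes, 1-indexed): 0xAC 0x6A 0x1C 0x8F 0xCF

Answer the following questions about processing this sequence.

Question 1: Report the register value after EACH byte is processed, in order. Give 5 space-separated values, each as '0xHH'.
0x12 0x6F 0x5E 0x39 0xCC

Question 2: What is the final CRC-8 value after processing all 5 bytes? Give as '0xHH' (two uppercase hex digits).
After byte 1 (0xAC): reg=0x12
After byte 2 (0x6A): reg=0x6F
After byte 3 (0x1C): reg=0x5E
After byte 4 (0x8F): reg=0x39
After byte 5 (0xCF): reg=0xCC

Answer: 0xCC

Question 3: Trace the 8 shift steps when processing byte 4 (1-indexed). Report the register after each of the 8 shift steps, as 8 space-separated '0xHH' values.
Answer: 0xA5 0x4D 0x9A 0x33 0x66 0xCC 0x9F 0x39

Derivation:
After byte 1 (0xAC): reg=0x12
After byte 2 (0x6A): reg=0x6F
After byte 3 (0x1C): reg=0x5E
Register before byte 4: 0x5E
After XOR with byte 0x8F: 0xD1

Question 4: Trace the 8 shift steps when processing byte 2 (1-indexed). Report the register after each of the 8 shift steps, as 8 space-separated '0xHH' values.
After byte 1 (0xAC): reg=0x12
Register before byte 2: 0x12
After XOR with byte 0x6A: 0x78

Answer: 0xF0 0xE7 0xC9 0x95 0x2D 0x5A 0xB4 0x6F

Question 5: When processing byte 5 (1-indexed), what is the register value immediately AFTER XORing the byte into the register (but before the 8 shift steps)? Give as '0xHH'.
Register before byte 5: 0x39
Byte 5: 0xCF
0x39 XOR 0xCF = 0xF6

Answer: 0xF6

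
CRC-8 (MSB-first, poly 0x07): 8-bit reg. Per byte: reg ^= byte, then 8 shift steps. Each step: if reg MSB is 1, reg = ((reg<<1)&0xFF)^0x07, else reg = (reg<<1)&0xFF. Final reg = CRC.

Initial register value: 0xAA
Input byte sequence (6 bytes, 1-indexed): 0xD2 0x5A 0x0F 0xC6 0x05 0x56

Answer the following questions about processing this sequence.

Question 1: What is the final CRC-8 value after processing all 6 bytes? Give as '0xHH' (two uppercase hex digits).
Answer: 0x7D

Derivation:
After byte 1 (0xD2): reg=0x6F
After byte 2 (0x5A): reg=0x8B
After byte 3 (0x0F): reg=0x95
After byte 4 (0xC6): reg=0xBE
After byte 5 (0x05): reg=0x28
After byte 6 (0x56): reg=0x7D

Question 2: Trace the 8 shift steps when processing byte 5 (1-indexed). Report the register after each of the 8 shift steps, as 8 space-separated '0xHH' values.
After byte 1 (0xD2): reg=0x6F
After byte 2 (0x5A): reg=0x8B
After byte 3 (0x0F): reg=0x95
After byte 4 (0xC6): reg=0xBE
Register before byte 5: 0xBE
After XOR with byte 0x05: 0xBB

Answer: 0x71 0xE2 0xC3 0x81 0x05 0x0A 0x14 0x28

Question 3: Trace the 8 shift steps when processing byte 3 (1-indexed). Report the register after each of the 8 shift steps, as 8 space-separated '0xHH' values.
After byte 1 (0xD2): reg=0x6F
After byte 2 (0x5A): reg=0x8B
Register before byte 3: 0x8B
After XOR with byte 0x0F: 0x84

Answer: 0x0F 0x1E 0x3C 0x78 0xF0 0xE7 0xC9 0x95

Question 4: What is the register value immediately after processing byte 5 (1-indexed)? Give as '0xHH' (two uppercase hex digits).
After byte 1 (0xD2): reg=0x6F
After byte 2 (0x5A): reg=0x8B
After byte 3 (0x0F): reg=0x95
After byte 4 (0xC6): reg=0xBE
After byte 5 (0x05): reg=0x28

Answer: 0x28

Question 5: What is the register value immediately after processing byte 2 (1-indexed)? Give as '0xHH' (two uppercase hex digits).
Answer: 0x8B

Derivation:
After byte 1 (0xD2): reg=0x6F
After byte 2 (0x5A): reg=0x8B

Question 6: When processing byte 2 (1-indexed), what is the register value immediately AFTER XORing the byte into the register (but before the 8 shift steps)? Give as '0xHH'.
Register before byte 2: 0x6F
Byte 2: 0x5A
0x6F XOR 0x5A = 0x35

Answer: 0x35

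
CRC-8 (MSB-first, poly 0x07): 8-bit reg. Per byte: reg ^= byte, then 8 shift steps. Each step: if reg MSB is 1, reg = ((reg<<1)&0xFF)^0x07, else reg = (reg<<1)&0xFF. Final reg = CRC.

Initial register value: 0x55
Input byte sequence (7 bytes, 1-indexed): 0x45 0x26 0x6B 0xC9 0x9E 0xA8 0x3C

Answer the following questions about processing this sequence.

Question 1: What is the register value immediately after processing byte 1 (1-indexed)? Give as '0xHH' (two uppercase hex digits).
After byte 1 (0x45): reg=0x70

Answer: 0x70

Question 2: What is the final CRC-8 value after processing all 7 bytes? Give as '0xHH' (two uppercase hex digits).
After byte 1 (0x45): reg=0x70
After byte 2 (0x26): reg=0xA5
After byte 3 (0x6B): reg=0x64
After byte 4 (0xC9): reg=0x4A
After byte 5 (0x9E): reg=0x22
After byte 6 (0xA8): reg=0xBF
After byte 7 (0x3C): reg=0x80

Answer: 0x80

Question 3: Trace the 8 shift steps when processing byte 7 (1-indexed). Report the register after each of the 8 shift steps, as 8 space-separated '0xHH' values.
Answer: 0x01 0x02 0x04 0x08 0x10 0x20 0x40 0x80

Derivation:
After byte 1 (0x45): reg=0x70
After byte 2 (0x26): reg=0xA5
After byte 3 (0x6B): reg=0x64
After byte 4 (0xC9): reg=0x4A
After byte 5 (0x9E): reg=0x22
After byte 6 (0xA8): reg=0xBF
Register before byte 7: 0xBF
After XOR with byte 0x3C: 0x83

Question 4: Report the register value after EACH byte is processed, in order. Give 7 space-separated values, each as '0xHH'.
0x70 0xA5 0x64 0x4A 0x22 0xBF 0x80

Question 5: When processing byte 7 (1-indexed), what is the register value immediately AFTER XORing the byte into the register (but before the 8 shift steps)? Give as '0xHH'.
Register before byte 7: 0xBF
Byte 7: 0x3C
0xBF XOR 0x3C = 0x83

Answer: 0x83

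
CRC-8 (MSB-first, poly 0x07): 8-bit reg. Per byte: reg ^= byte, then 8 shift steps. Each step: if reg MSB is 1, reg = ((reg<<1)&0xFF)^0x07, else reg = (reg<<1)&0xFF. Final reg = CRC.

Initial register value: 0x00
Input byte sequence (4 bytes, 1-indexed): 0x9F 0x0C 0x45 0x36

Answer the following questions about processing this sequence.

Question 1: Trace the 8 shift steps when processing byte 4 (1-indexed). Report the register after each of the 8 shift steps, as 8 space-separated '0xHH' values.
After byte 1 (0x9F): reg=0xD4
After byte 2 (0x0C): reg=0x06
After byte 3 (0x45): reg=0xCE
Register before byte 4: 0xCE
After XOR with byte 0x36: 0xF8

Answer: 0xF7 0xE9 0xD5 0xAD 0x5D 0xBA 0x73 0xE6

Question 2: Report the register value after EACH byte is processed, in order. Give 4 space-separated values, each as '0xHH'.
0xD4 0x06 0xCE 0xE6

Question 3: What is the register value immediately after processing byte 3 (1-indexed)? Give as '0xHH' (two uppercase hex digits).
Answer: 0xCE

Derivation:
After byte 1 (0x9F): reg=0xD4
After byte 2 (0x0C): reg=0x06
After byte 3 (0x45): reg=0xCE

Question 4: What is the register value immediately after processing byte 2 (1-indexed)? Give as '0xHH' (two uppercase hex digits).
Answer: 0x06

Derivation:
After byte 1 (0x9F): reg=0xD4
After byte 2 (0x0C): reg=0x06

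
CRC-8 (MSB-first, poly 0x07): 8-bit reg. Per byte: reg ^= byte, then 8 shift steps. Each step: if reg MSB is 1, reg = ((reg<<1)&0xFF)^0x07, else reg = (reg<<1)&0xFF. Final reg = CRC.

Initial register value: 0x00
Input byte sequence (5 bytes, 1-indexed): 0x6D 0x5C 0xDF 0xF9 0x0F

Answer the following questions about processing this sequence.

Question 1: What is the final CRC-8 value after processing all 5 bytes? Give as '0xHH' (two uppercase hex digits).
Answer: 0xA0

Derivation:
After byte 1 (0x6D): reg=0x04
After byte 2 (0x5C): reg=0x8F
After byte 3 (0xDF): reg=0xB7
After byte 4 (0xF9): reg=0xED
After byte 5 (0x0F): reg=0xA0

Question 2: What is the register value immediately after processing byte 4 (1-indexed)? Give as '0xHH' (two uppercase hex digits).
Answer: 0xED

Derivation:
After byte 1 (0x6D): reg=0x04
After byte 2 (0x5C): reg=0x8F
After byte 3 (0xDF): reg=0xB7
After byte 4 (0xF9): reg=0xED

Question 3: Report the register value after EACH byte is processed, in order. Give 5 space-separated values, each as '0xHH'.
0x04 0x8F 0xB7 0xED 0xA0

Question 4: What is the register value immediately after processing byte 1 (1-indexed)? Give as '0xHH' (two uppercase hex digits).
After byte 1 (0x6D): reg=0x04

Answer: 0x04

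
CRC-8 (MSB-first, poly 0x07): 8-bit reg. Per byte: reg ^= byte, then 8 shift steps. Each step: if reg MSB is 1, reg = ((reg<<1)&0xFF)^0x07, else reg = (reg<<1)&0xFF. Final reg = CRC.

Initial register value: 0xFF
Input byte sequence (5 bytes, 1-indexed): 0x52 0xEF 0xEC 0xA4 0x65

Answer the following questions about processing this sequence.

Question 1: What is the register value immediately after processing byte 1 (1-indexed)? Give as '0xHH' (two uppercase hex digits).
Answer: 0x4A

Derivation:
After byte 1 (0x52): reg=0x4A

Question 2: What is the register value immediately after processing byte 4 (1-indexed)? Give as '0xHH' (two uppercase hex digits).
Answer: 0x42

Derivation:
After byte 1 (0x52): reg=0x4A
After byte 2 (0xEF): reg=0x72
After byte 3 (0xEC): reg=0xD3
After byte 4 (0xA4): reg=0x42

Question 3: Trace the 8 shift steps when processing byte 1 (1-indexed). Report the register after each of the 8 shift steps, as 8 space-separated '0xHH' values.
Answer: 0x5D 0xBA 0x73 0xE6 0xCB 0x91 0x25 0x4A

Derivation:
Register before byte 1: 0xFF
After XOR with byte 0x52: 0xAD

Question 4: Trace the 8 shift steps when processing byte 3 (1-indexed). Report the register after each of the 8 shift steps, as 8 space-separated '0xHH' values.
After byte 1 (0x52): reg=0x4A
After byte 2 (0xEF): reg=0x72
Register before byte 3: 0x72
After XOR with byte 0xEC: 0x9E

Answer: 0x3B 0x76 0xEC 0xDF 0xB9 0x75 0xEA 0xD3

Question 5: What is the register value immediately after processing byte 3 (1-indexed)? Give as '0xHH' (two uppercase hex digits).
After byte 1 (0x52): reg=0x4A
After byte 2 (0xEF): reg=0x72
After byte 3 (0xEC): reg=0xD3

Answer: 0xD3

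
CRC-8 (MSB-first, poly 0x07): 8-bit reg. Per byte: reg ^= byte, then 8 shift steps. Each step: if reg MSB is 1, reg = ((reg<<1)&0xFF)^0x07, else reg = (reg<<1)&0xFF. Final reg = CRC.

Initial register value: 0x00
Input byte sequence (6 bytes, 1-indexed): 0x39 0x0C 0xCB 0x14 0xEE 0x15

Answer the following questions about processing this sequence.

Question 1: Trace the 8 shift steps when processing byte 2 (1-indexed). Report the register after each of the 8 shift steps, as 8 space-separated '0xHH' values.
Answer: 0x41 0x82 0x03 0x06 0x0C 0x18 0x30 0x60

Derivation:
After byte 1 (0x39): reg=0xAF
Register before byte 2: 0xAF
After XOR with byte 0x0C: 0xA3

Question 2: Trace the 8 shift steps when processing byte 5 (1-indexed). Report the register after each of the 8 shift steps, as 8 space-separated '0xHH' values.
Answer: 0x1A 0x34 0x68 0xD0 0xA7 0x49 0x92 0x23

Derivation:
After byte 1 (0x39): reg=0xAF
After byte 2 (0x0C): reg=0x60
After byte 3 (0xCB): reg=0x58
After byte 4 (0x14): reg=0xE3
Register before byte 5: 0xE3
After XOR with byte 0xEE: 0x0D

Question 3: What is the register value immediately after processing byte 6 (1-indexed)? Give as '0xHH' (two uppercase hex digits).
After byte 1 (0x39): reg=0xAF
After byte 2 (0x0C): reg=0x60
After byte 3 (0xCB): reg=0x58
After byte 4 (0x14): reg=0xE3
After byte 5 (0xEE): reg=0x23
After byte 6 (0x15): reg=0x82

Answer: 0x82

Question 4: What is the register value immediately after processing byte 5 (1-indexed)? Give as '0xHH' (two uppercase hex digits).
Answer: 0x23

Derivation:
After byte 1 (0x39): reg=0xAF
After byte 2 (0x0C): reg=0x60
After byte 3 (0xCB): reg=0x58
After byte 4 (0x14): reg=0xE3
After byte 5 (0xEE): reg=0x23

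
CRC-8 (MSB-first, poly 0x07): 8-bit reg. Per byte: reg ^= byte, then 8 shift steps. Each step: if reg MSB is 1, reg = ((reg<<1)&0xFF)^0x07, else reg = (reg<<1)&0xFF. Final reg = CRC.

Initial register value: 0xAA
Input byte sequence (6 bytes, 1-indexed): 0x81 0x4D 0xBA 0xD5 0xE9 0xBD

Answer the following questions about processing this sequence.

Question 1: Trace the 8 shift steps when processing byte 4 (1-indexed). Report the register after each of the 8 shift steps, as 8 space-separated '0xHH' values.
After byte 1 (0x81): reg=0xD1
After byte 2 (0x4D): reg=0xDD
After byte 3 (0xBA): reg=0x32
Register before byte 4: 0x32
After XOR with byte 0xD5: 0xE7

Answer: 0xC9 0x95 0x2D 0x5A 0xB4 0x6F 0xDE 0xBB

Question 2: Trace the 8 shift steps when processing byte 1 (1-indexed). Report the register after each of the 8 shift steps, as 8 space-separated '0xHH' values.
Register before byte 1: 0xAA
After XOR with byte 0x81: 0x2B

Answer: 0x56 0xAC 0x5F 0xBE 0x7B 0xF6 0xEB 0xD1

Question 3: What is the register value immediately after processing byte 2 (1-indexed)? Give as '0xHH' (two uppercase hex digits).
Answer: 0xDD

Derivation:
After byte 1 (0x81): reg=0xD1
After byte 2 (0x4D): reg=0xDD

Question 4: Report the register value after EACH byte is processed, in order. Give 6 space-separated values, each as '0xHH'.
0xD1 0xDD 0x32 0xBB 0xB9 0x1C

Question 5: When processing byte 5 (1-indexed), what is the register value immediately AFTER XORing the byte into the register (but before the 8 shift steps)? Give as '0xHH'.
Answer: 0x52

Derivation:
Register before byte 5: 0xBB
Byte 5: 0xE9
0xBB XOR 0xE9 = 0x52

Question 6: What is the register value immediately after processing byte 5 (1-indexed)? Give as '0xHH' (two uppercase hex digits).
Answer: 0xB9

Derivation:
After byte 1 (0x81): reg=0xD1
After byte 2 (0x4D): reg=0xDD
After byte 3 (0xBA): reg=0x32
After byte 4 (0xD5): reg=0xBB
After byte 5 (0xE9): reg=0xB9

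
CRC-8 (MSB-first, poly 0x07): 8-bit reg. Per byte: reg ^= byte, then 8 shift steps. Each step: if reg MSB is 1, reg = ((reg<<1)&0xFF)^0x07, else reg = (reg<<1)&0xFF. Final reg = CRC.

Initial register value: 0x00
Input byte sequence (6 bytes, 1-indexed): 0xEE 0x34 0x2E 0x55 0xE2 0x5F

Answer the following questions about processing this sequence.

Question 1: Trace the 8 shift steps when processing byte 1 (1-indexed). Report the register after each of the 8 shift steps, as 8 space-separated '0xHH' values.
Answer: 0xDB 0xB1 0x65 0xCA 0x93 0x21 0x42 0x84

Derivation:
Register before byte 1: 0x00
After XOR with byte 0xEE: 0xEE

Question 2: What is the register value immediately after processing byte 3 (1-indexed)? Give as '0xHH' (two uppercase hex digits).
After byte 1 (0xEE): reg=0x84
After byte 2 (0x34): reg=0x19
After byte 3 (0x2E): reg=0x85

Answer: 0x85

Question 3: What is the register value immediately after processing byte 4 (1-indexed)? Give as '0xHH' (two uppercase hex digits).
Answer: 0x3E

Derivation:
After byte 1 (0xEE): reg=0x84
After byte 2 (0x34): reg=0x19
After byte 3 (0x2E): reg=0x85
After byte 4 (0x55): reg=0x3E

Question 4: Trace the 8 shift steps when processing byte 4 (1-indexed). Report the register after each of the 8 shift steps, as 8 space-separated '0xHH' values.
After byte 1 (0xEE): reg=0x84
After byte 2 (0x34): reg=0x19
After byte 3 (0x2E): reg=0x85
Register before byte 4: 0x85
After XOR with byte 0x55: 0xD0

Answer: 0xA7 0x49 0x92 0x23 0x46 0x8C 0x1F 0x3E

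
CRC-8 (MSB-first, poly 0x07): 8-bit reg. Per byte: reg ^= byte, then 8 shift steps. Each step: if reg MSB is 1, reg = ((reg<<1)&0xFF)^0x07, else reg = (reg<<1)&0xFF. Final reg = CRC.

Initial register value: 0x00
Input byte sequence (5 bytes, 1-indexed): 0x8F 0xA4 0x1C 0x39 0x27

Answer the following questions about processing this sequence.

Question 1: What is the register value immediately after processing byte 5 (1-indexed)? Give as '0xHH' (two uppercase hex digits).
Answer: 0xE9

Derivation:
After byte 1 (0x8F): reg=0xA4
After byte 2 (0xA4): reg=0x00
After byte 3 (0x1C): reg=0x54
After byte 4 (0x39): reg=0x04
After byte 5 (0x27): reg=0xE9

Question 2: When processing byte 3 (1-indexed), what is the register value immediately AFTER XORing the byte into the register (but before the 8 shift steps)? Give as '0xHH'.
Answer: 0x1C

Derivation:
Register before byte 3: 0x00
Byte 3: 0x1C
0x00 XOR 0x1C = 0x1C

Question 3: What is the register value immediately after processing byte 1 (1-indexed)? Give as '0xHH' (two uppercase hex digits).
After byte 1 (0x8F): reg=0xA4

Answer: 0xA4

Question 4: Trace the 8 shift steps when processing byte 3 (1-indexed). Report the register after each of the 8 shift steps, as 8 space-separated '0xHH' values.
Answer: 0x38 0x70 0xE0 0xC7 0x89 0x15 0x2A 0x54

Derivation:
After byte 1 (0x8F): reg=0xA4
After byte 2 (0xA4): reg=0x00
Register before byte 3: 0x00
After XOR with byte 0x1C: 0x1C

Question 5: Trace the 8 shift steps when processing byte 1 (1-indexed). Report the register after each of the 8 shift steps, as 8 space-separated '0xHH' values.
Register before byte 1: 0x00
After XOR with byte 0x8F: 0x8F

Answer: 0x19 0x32 0x64 0xC8 0x97 0x29 0x52 0xA4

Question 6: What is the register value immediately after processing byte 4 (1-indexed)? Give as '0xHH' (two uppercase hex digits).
Answer: 0x04

Derivation:
After byte 1 (0x8F): reg=0xA4
After byte 2 (0xA4): reg=0x00
After byte 3 (0x1C): reg=0x54
After byte 4 (0x39): reg=0x04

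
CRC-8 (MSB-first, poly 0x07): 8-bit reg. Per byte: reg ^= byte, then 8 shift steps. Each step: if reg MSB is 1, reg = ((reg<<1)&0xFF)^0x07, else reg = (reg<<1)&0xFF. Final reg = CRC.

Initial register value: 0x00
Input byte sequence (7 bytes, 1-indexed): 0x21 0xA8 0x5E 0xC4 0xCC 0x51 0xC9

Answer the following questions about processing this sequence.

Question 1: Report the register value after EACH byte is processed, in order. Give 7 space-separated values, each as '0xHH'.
0xE7 0xEA 0x05 0x49 0x92 0x47 0xA3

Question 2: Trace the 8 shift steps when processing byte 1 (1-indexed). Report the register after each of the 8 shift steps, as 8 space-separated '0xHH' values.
Register before byte 1: 0x00
After XOR with byte 0x21: 0x21

Answer: 0x42 0x84 0x0F 0x1E 0x3C 0x78 0xF0 0xE7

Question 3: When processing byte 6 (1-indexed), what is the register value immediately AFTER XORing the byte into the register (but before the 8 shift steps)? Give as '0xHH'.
Register before byte 6: 0x92
Byte 6: 0x51
0x92 XOR 0x51 = 0xC3

Answer: 0xC3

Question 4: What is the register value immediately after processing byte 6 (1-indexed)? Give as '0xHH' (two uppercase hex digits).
After byte 1 (0x21): reg=0xE7
After byte 2 (0xA8): reg=0xEA
After byte 3 (0x5E): reg=0x05
After byte 4 (0xC4): reg=0x49
After byte 5 (0xCC): reg=0x92
After byte 6 (0x51): reg=0x47

Answer: 0x47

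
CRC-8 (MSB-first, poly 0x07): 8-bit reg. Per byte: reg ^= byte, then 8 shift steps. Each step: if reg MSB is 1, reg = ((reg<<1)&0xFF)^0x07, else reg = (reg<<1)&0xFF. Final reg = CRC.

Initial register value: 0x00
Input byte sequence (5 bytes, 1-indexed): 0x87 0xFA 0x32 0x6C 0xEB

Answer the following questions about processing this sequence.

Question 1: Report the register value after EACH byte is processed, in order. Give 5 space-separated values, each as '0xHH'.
0x9C 0x35 0x15 0x68 0x80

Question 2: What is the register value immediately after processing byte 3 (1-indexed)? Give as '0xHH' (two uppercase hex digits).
Answer: 0x15

Derivation:
After byte 1 (0x87): reg=0x9C
After byte 2 (0xFA): reg=0x35
After byte 3 (0x32): reg=0x15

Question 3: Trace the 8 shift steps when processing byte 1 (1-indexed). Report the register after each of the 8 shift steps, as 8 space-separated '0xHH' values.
Answer: 0x09 0x12 0x24 0x48 0x90 0x27 0x4E 0x9C

Derivation:
Register before byte 1: 0x00
After XOR with byte 0x87: 0x87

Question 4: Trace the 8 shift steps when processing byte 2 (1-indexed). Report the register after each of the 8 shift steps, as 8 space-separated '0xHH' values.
Answer: 0xCC 0x9F 0x39 0x72 0xE4 0xCF 0x99 0x35

Derivation:
After byte 1 (0x87): reg=0x9C
Register before byte 2: 0x9C
After XOR with byte 0xFA: 0x66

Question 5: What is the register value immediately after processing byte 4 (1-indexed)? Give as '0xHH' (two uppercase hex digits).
Answer: 0x68

Derivation:
After byte 1 (0x87): reg=0x9C
After byte 2 (0xFA): reg=0x35
After byte 3 (0x32): reg=0x15
After byte 4 (0x6C): reg=0x68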